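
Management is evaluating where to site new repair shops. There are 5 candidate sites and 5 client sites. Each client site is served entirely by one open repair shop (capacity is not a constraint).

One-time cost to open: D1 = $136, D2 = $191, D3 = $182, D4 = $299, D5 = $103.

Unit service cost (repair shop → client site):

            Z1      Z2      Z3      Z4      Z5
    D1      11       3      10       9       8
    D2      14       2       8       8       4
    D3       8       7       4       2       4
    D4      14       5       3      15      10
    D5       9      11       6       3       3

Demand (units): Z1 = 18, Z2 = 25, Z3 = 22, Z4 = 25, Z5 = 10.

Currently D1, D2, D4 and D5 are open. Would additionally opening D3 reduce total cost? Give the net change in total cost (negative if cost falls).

No — net change +139 (cost rises by 139).

Current service cost with {D1, D2, D4, D5}: 383.
Adding D3: each client site re-picks its cheapest; new service cost 340, saving 43.
Extra fixed cost: 182. Net change = 182 − 43 = 139.
(Totals: 1112 → 1251.)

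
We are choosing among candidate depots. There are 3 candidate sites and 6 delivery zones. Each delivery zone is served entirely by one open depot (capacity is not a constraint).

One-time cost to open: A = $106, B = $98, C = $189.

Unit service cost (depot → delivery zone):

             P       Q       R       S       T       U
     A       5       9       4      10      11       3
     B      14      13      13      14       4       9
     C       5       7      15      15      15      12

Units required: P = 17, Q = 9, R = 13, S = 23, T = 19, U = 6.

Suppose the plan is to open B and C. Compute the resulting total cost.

Total cost: 1056

Each delivery zone is assigned to its cheapest site among the open ones.
{B, C}: P→C 5·17=85, Q→C 7·9=63, R→B 13·13=169, S→B 14·23=322, T→B 4·19=76, U→B 9·6=54. Service 769; fixed 287; total 1056.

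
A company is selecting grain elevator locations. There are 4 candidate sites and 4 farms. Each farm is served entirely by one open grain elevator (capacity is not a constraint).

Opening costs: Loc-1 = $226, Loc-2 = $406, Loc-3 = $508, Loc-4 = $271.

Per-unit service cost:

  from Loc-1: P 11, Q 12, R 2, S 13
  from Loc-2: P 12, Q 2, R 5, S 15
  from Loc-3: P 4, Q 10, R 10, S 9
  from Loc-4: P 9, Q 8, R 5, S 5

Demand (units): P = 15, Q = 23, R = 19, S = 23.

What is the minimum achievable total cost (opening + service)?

For any fixed open set, each farm goes to its cheapest open site; total = fixed + service.
{Loc-4}: P→Loc-4 9·15=135, Q→Loc-4 8·23=184, R→Loc-4 5·19=95, S→Loc-4 5·23=115. Service 529; fixed 271; total 800.
{Loc-1, Loc-4}: service 472 + fixed 497 = 969
{Loc-1}: P→Loc-1 11·15=165, Q→Loc-1 12·23=276, R→Loc-1 2·19=38, S→Loc-1 13·23=299. Service 778; fixed 226; total 1004.
{Loc-1, Loc-2, Loc-3, Loc-4}: service 259 + fixed 1411 = 1670
No other subset beats 800.

Minimum total cost: 800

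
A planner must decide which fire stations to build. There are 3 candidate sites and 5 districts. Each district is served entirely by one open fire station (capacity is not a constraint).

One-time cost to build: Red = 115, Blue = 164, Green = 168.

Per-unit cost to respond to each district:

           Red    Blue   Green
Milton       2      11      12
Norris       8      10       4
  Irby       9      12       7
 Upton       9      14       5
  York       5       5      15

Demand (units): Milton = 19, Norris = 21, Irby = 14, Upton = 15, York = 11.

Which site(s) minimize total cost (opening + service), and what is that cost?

For any fixed open set, each district goes to its cheapest open site; total = fixed + service.
{Red, Green}: Milton→Red 2·19=38, Norris→Green 4·21=84, Irby→Green 7·14=98, Upton→Green 5·15=75, York→Red 5·11=55. Service 350; fixed 283; total 633.
{Red}: Milton→Red 2·19=38, Norris→Red 8·21=168, Irby→Red 9·14=126, Upton→Red 9·15=135, York→Red 5·11=55. Service 522; fixed 115; total 637.
{Red, Blue, Green}: service 350 + fixed 447 = 797
(All 7 nonempty subsets were checked; Red and Green is lowest.)

Open Red and Green; minimum total cost 633.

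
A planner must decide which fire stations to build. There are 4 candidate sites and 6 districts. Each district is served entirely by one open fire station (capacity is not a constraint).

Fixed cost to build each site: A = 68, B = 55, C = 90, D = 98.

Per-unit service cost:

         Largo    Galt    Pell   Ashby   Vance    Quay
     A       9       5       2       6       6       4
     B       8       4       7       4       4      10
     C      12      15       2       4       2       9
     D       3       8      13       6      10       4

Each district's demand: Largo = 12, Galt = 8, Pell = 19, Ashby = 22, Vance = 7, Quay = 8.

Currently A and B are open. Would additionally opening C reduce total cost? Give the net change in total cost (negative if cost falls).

No — net change +76 (cost rises by 76).

Current service cost with {A, B}: 314.
Adding C: each district re-picks its cheapest; new service cost 300, saving 14.
Extra fixed cost: 90. Net change = 90 − 14 = 76.
(Totals: 437 → 513.)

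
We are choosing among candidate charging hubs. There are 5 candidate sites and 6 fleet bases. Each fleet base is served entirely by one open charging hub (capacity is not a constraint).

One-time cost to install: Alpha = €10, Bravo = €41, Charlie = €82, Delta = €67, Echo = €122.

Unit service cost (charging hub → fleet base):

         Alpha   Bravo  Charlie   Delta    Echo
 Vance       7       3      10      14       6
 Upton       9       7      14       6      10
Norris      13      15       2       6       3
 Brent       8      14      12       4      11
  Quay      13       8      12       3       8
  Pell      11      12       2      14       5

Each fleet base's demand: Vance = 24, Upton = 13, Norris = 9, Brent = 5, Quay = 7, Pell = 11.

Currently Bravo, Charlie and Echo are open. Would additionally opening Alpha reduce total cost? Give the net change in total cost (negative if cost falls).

Yes — net change −5 (cost falls by 5).

Current service cost with {Bravo, Charlie, Echo}: 314.
Adding Alpha: each fleet base re-picks its cheapest; new service cost 299, saving 15.
Extra fixed cost: 10. Net change = 10 − 15 = -5.
(Totals: 559 → 554.)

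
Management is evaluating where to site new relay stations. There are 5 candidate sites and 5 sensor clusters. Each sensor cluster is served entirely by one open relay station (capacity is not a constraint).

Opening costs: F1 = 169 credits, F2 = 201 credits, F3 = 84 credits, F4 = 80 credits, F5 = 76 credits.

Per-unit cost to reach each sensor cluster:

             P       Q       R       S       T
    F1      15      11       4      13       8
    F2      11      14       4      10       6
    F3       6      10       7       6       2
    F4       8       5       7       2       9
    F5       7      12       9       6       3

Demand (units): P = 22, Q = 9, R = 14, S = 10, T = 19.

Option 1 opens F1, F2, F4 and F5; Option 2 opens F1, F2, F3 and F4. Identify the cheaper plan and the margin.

Option 1: {F1, F2, F4, F5}: P→F5 7·22=154, Q→F4 5·9=45, R→F1 4·14=56, S→F4 2·10=20, T→F5 3·19=57. Service 332; fixed 526; total 858.
Option 2: {F1, F2, F3, F4}: P→F3 6·22=132, Q→F4 5·9=45, R→F1 4·14=56, S→F4 2·10=20, T→F3 2·19=38. Service 291; fixed 534; total 825.
Difference: |858 − 825| = 33.

Option 2 is cheaper by 33.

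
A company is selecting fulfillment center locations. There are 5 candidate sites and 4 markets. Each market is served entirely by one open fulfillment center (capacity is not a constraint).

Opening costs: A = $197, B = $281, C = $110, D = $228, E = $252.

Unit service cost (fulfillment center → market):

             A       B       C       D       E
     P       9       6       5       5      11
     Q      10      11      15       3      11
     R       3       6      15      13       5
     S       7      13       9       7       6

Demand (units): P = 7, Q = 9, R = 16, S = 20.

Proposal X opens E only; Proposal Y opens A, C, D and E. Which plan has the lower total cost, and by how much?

Proposal X is cheaper by 389.

Proposal X: {E}: P→E 11·7=77, Q→E 11·9=99, R→E 5·16=80, S→E 6·20=120. Service 376; fixed 252; total 628.
Proposal Y: {A, C, D, E}: P→C 5·7=35, Q→D 3·9=27, R→A 3·16=48, S→E 6·20=120. Service 230; fixed 787; total 1017.
Difference: |628 − 1017| = 389.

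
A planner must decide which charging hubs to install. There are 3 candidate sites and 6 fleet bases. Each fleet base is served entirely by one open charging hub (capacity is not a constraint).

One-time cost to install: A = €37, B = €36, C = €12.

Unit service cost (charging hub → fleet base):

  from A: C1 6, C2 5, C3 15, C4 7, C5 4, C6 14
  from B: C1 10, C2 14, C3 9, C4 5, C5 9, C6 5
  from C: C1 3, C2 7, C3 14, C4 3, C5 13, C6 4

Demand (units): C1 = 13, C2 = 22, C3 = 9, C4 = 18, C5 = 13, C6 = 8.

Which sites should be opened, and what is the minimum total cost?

For any fixed open set, each fleet base goes to its cheapest open site; total = fixed + service.
{A, B, C}: C1→C 3·13=39, C2→A 5·22=110, C3→B 9·9=81, C4→C 3·18=54, C5→A 4·13=52, C6→C 4·8=32. Service 368; fixed 85; total 453.
{A, C}: service 413 + fixed 49 = 462
{A, B}: service 451 + fixed 73 = 524
{C}: service 574 + fixed 12 = 586
No other subset beats 453.

Open A, B and C; minimum total cost 453.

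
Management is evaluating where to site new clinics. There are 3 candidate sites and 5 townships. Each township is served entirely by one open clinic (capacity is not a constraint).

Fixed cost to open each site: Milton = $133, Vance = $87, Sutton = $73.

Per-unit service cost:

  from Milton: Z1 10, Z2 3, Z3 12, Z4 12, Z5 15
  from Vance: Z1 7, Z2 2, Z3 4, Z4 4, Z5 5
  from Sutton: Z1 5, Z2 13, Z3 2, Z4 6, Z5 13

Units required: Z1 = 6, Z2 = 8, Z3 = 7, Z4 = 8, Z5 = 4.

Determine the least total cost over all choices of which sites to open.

For any fixed open set, each township goes to its cheapest open site; total = fixed + service.
{Vance}: Z1→Vance 7·6=42, Z2→Vance 2·8=16, Z3→Vance 4·7=28, Z4→Vance 4·8=32, Z5→Vance 5·4=20. Service 138; fixed 87; total 225.
{Vance, Sutton}: Z1→Sutton 5·6=30, Z2→Vance 2·8=16, Z3→Sutton 2·7=14, Z4→Vance 4·8=32, Z5→Vance 5·4=20. Service 112; fixed 160; total 272.
{Sutton}: service 248 + fixed 73 = 321
{Milton, Vance, Sutton}: service 112 + fixed 293 = 405
No other subset beats 225.

Minimum total cost: 225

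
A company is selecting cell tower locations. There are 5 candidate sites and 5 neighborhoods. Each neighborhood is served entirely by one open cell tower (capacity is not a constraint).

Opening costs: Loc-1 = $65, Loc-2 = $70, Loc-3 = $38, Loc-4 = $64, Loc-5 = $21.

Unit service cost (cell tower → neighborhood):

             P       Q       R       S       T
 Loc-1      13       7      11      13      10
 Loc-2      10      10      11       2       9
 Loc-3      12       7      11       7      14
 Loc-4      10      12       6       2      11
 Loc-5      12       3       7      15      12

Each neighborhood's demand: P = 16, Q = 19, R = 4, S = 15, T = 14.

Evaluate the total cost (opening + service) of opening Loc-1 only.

Each neighborhood is assigned to its cheapest site among the open ones.
{Loc-1}: P→Loc-1 13·16=208, Q→Loc-1 7·19=133, R→Loc-1 11·4=44, S→Loc-1 13·15=195, T→Loc-1 10·14=140. Service 720; fixed 65; total 785.

Total cost: 785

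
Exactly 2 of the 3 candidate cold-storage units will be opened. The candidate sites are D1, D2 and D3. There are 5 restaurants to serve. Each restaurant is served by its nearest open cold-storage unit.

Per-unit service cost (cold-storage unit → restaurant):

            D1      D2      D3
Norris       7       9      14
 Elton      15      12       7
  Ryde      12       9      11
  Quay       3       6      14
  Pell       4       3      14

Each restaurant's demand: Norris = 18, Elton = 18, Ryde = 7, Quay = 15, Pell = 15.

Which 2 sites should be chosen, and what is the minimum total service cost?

Choose D1 and D3; total service cost 434.

With exactly 2 open, each restaurant uses its cheapest among the chosen.
{D1, D3}: Norris→D1 7·18=126, Elton→D3 7·18=126, Ryde→D3 11·7=77, Quay→D1 3·15=45, Pell→D1 4·15=60. Service cost 434.
{D2, D3}: service cost 486
{D1, D2}: service cost 495
Among all 3 size-2 choices, {D1, D3} is lowest.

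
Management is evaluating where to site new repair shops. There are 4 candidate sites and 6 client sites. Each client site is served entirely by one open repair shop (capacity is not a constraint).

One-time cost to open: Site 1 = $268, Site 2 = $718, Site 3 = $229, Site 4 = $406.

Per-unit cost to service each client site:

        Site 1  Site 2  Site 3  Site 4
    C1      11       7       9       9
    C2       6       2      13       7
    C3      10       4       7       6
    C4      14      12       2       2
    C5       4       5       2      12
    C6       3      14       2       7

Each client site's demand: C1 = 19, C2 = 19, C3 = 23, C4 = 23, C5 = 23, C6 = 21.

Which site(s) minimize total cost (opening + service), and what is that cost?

Open Site 3 only; minimum total cost 942.

For any fixed open set, each client site goes to its cheapest open site; total = fixed + service.
{Site 3}: C1→Site 3 9·19=171, C2→Site 3 13·19=247, C3→Site 3 7·23=161, C4→Site 3 2·23=46, C5→Site 3 2·23=46, C6→Site 3 2·21=42. Service 713; fixed 229; total 942.
{Site 1, Site 3}: service 580 + fixed 497 = 1077
{Site 3, Site 4}: service 576 + fixed 635 = 1211
{Site 1, Site 2, Site 3, Site 4}: C1→Site 2 7·19=133, C2→Site 2 2·19=38, C3→Site 2 4·23=92, C4→Site 3 2·23=46, C5→Site 3 2·23=46, C6→Site 3 2·21=42. Service 397; fixed 1621; total 2018.
No other subset beats 942.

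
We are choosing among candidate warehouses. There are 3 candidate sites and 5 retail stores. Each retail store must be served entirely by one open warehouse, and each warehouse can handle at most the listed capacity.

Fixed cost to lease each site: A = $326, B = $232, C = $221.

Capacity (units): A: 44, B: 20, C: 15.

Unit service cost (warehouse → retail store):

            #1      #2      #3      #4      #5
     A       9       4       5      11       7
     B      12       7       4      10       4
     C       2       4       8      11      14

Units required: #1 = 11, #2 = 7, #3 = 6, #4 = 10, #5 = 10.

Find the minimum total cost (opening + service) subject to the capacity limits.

Open {A}: #1→A 9·11=99, #2→A 4·7=28, #3→A 5·6=30, #4→A 11·10=110, #5→A 7·10=70.
Loads: A carries 44/44. Service 337; fixed 326; total 663.
Next best feasible plan costs 807.

Minimum total cost: 663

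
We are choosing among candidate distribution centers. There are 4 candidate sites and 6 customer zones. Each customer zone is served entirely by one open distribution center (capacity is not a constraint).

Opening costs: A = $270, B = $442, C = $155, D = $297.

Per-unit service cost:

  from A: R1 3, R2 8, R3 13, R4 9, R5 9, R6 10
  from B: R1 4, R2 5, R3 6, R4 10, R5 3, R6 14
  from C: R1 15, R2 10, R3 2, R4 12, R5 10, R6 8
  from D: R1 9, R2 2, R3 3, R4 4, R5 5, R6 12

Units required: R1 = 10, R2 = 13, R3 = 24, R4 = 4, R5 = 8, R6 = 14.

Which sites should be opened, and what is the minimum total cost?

Open D only; minimum total cost 709.

For any fixed open set, each customer zone goes to its cheapest open site; total = fixed + service.
{D}: R1→D 9·10=90, R2→D 2·13=26, R3→D 3·24=72, R4→D 4·4=16, R5→D 5·8=40, R6→D 12·14=168. Service 412; fixed 297; total 709.
{C}: service 568 + fixed 155 = 723
{C, D}: service 332 + fixed 452 = 784
{A, B, C, D}: service 256 + fixed 1164 = 1420
No other subset beats 709.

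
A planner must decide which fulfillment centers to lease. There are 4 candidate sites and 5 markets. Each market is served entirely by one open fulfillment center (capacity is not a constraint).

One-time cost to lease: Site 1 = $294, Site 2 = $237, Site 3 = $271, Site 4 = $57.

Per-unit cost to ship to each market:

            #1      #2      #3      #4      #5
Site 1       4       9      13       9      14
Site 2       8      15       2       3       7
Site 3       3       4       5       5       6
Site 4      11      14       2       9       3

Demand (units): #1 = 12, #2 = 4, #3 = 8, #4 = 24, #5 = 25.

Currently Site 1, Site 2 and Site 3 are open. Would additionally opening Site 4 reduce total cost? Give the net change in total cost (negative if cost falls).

Yes — net change −18 (cost falls by 18).

Current service cost with {Site 1, Site 2, Site 3}: 290.
Adding Site 4: each market re-picks its cheapest; new service cost 215, saving 75.
Extra fixed cost: 57. Net change = 57 − 75 = -18.
(Totals: 1092 → 1074.)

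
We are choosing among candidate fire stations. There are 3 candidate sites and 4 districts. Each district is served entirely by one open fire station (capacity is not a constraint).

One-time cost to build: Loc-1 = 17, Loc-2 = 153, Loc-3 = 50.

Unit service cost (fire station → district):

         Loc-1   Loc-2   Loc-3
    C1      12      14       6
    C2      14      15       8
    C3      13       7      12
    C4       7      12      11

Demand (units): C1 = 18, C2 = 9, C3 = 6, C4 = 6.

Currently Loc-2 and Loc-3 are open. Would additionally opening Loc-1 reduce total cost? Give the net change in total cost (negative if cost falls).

Current service cost with {Loc-2, Loc-3}: 288.
Adding Loc-1: each district re-picks its cheapest; new service cost 264, saving 24.
Extra fixed cost: 17. Net change = 17 − 24 = -7.
(Totals: 491 → 484.)

Yes — net change −7 (cost falls by 7).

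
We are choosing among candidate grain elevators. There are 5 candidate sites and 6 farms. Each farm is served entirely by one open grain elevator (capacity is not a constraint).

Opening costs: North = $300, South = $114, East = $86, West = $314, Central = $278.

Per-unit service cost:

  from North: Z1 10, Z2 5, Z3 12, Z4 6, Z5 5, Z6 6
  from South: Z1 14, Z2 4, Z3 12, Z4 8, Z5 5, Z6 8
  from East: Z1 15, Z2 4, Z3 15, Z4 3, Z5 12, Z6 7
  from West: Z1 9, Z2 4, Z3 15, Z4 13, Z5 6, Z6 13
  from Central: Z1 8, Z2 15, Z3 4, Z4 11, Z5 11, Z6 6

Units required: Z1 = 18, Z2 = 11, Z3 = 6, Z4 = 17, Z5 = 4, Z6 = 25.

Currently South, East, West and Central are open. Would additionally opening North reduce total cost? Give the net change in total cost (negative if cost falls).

No — net change +300 (cost rises by 300).

Current service cost with {South, East, West, Central}: 433.
Adding North: each farm re-picks its cheapest; new service cost 433, saving 0.
Extra fixed cost: 300. Net change = 300 − 0 = 300.
(Totals: 1225 → 1525.)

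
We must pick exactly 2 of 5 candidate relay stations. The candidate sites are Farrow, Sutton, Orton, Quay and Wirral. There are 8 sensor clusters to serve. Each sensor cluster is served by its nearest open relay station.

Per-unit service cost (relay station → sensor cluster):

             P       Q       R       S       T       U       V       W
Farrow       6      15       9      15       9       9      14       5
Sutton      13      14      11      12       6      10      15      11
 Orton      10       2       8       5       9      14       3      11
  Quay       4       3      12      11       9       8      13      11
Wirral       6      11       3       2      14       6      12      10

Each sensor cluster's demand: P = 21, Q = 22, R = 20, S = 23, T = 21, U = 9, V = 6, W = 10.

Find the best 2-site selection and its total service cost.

With exactly 2 open, each sensor cluster uses its cheapest among the chosen.
{Orton, Wirral}: P→Wirral 6·21=126, Q→Orton 2·22=44, R→Wirral 3·20=60, S→Wirral 2·23=46, T→Orton 9·21=189, U→Wirral 6·9=54, V→Orton 3·6=18, W→Wirral 10·10=100. Service cost 637.
{Quay, Wirral}: service cost 671
{Farrow, Orton}: service cost 783
Among all 10 size-2 choices, {Orton, Wirral} is lowest.

Choose Orton and Wirral; total service cost 637.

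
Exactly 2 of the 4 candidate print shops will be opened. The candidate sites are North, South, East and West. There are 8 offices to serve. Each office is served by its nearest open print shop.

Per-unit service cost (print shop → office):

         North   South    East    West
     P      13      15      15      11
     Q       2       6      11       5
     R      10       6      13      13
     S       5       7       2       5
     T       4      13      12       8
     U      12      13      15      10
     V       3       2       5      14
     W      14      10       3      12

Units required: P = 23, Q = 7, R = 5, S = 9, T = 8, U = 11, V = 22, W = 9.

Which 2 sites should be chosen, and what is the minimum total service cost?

Choose North and East; total service cost 638.

With exactly 2 open, each office uses its cheapest among the chosen.
{North, East}: P→North 13·23=299, Q→North 2·7=14, R→North 10·5=50, S→East 2·9=18, T→North 4·8=32, U→North 12·11=132, V→North 3·22=66, W→East 3·9=27. Service cost 638.
{South, West}: service cost 671
{North, West}: service cost 678
Among all 6 size-2 choices, {North, East} is lowest.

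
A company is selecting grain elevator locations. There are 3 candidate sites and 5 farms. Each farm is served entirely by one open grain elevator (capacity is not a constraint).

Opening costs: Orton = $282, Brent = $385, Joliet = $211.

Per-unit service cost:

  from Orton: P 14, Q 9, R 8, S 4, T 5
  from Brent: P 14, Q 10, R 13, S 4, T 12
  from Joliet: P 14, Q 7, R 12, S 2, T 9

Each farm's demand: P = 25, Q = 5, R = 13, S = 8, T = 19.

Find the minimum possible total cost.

Minimum total cost: 908

For any fixed open set, each farm goes to its cheapest open site; total = fixed + service.
{Orton}: P→Orton 14·25=350, Q→Orton 9·5=45, R→Orton 8·13=104, S→Orton 4·8=32, T→Orton 5·19=95. Service 626; fixed 282; total 908.
{Joliet}: P→Joliet 14·25=350, Q→Joliet 7·5=35, R→Joliet 12·13=156, S→Joliet 2·8=16, T→Joliet 9·19=171. Service 728; fixed 211; total 939.
{Orton, Joliet}: service 600 + fixed 493 = 1093
{Orton, Brent, Joliet}: P→Orton 14·25=350, Q→Joliet 7·5=35, R→Orton 8·13=104, S→Joliet 2·8=16, T→Orton 5·19=95. Service 600; fixed 878; total 1478.
No other subset beats 908.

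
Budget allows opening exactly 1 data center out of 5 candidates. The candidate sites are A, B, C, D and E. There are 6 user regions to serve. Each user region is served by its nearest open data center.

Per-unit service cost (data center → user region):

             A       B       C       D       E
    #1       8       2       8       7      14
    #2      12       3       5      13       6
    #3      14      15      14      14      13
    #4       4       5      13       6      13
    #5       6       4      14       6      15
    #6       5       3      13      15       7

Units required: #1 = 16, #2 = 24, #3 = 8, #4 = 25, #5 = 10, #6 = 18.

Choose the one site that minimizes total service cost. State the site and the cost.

Choose B only; total service cost 443.

With exactly 1 open, each user region uses its cheapest among the chosen.
{B}: #1→B 2·16=32, #2→B 3·24=72, #3→B 15·8=120, #4→B 5·25=125, #5→B 4·10=40, #6→B 3·18=54. Service cost 443.
{A}: service cost 778
{D}: service cost 1016
Among all 5 size-1 choices, {B} is lowest.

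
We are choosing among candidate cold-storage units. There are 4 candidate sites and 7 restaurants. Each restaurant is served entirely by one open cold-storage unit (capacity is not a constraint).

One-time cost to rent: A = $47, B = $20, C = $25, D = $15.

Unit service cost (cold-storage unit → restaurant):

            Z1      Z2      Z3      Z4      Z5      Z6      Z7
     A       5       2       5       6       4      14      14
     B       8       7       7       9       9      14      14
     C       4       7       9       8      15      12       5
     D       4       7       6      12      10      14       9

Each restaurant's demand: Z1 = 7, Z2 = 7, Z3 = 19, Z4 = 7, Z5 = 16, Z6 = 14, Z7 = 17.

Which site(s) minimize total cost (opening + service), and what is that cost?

For any fixed open set, each restaurant goes to its cheapest open site; total = fixed + service.
{A, C}: Z1→C 4·7=28, Z2→A 2·7=14, Z3→A 5·19=95, Z4→A 6·7=42, Z5→A 4·16=64, Z6→C 12·14=168, Z7→C 5·17=85. Service 496; fixed 72; total 568.
{A, C, D}: Z1→C 4·7=28, Z2→A 2·7=14, Z3→A 5·19=95, Z4→A 6·7=42, Z5→A 4·16=64, Z6→C 12·14=168, Z7→C 5·17=85. Service 496; fixed 87; total 583.
{A, B, C}: Z1→C 4·7=28, Z2→A 2·7=14, Z3→A 5·19=95, Z4→A 6·7=42, Z5→A 4·16=64, Z6→C 12·14=168, Z7→C 5·17=85. Service 496; fixed 92; total 588.
{A, B, C, D}: Z1→C 4·7=28, Z2→A 2·7=14, Z3→A 5·19=95, Z4→A 6·7=42, Z5→A 4·16=64, Z6→C 12·14=168, Z7→C 5·17=85. Service 496; fixed 107; total 603.
No other subset beats 568.

Open A and C; minimum total cost 568.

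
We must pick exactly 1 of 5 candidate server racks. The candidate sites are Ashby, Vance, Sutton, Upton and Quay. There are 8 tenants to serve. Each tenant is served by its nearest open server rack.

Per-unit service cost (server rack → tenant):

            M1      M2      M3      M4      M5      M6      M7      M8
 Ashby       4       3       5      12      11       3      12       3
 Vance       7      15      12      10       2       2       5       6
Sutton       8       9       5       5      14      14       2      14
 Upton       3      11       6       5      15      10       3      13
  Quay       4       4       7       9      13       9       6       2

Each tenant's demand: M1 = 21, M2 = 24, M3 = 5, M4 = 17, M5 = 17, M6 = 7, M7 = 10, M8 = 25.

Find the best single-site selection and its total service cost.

Choose Quay only; total service cost 762.

With exactly 1 open, each tenant uses its cheapest among the chosen.
{Quay}: M1→Quay 4·21=84, M2→Quay 4·24=96, M3→Quay 7·5=35, M4→Quay 9·17=153, M5→Quay 13·17=221, M6→Quay 9·7=63, M7→Quay 6·10=60, M8→Quay 2·25=50. Service cost 762.
{Ashby}: service cost 788
{Vance}: service cost 985
Among all 5 size-1 choices, {Quay} is lowest.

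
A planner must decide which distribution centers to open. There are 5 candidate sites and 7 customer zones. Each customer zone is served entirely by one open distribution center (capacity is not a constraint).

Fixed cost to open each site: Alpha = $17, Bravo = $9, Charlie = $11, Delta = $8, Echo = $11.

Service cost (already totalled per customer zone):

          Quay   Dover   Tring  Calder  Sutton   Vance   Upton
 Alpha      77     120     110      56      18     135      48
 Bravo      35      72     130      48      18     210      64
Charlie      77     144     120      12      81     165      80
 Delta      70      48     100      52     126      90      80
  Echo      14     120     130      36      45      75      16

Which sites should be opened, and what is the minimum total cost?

Open Bravo, Charlie, Delta and Echo; minimum total cost 322.

For any fixed open set, each customer zone goes to its cheapest open site; total = fixed + service.
{Bravo, Charlie, Delta, Echo}: Quay→Echo 14, Dover→Delta 48, Tring→Delta 100, Calder→Charlie 12, Sutton→Bravo 18, Vance→Echo 75, Upton→Echo 16. Service 283; fixed 39; total 322.
{Alpha, Charlie, Delta, Echo}: Quay→Echo 14, Dover→Delta 48, Tring→Delta 100, Calder→Charlie 12, Sutton→Alpha 18, Vance→Echo 75, Upton→Echo 16. Service 283; fixed 47; total 330.
{Bravo, Delta, Echo}: Quay→Echo 14, Dover→Delta 48, Tring→Delta 100, Calder→Echo 36, Sutton→Bravo 18, Vance→Echo 75, Upton→Echo 16. Service 307; fixed 28; total 335.
{Alpha, Bravo, Charlie, Delta, Echo}: service 283 + fixed 56 = 339
No other subset beats 322.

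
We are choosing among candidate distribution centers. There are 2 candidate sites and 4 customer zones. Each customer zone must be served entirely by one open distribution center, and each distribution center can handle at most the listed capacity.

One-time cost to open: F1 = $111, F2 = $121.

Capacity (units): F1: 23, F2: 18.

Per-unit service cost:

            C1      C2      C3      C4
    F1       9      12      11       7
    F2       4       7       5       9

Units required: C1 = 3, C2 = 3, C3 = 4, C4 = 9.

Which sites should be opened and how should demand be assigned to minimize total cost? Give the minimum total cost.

Open {F1}: C1→F1 9·3=27, C2→F1 12·3=36, C3→F1 11·4=44, C4→F1 7·9=63.
Loads: F1 carries 19/23. Service 170; fixed 111; total 281.
Next best feasible plan costs 348.

Minimum total cost: 281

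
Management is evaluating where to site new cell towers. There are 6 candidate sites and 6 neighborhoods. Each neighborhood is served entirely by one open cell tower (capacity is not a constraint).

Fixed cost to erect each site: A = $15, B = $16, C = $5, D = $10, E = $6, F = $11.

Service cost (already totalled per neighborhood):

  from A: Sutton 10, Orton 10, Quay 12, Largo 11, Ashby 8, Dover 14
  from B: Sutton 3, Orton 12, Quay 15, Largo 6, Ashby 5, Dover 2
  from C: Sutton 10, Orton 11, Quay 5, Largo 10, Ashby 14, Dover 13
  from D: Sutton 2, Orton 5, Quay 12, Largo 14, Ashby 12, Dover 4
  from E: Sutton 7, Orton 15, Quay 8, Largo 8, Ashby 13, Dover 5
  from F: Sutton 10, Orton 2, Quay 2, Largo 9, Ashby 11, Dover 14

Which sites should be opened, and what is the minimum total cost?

Open B and F; minimum total cost 47.

For any fixed open set, each neighborhood goes to its cheapest open site; total = fixed + service.
{B, F}: Sutton→B 3, Orton→F 2, Quay→F 2, Largo→B 6, Ashby→B 5, Dover→B 2. Service 20; fixed 27; total 47.
{D, F}: service 30 + fixed 21 = 51
{B, C, F}: Sutton→B 3, Orton→F 2, Quay→F 2, Largo→B 6, Ashby→B 5, Dover→B 2. Service 20; fixed 32; total 52.
{A, B, C, D, E, F}: service 19 + fixed 63 = 82
No other subset beats 47.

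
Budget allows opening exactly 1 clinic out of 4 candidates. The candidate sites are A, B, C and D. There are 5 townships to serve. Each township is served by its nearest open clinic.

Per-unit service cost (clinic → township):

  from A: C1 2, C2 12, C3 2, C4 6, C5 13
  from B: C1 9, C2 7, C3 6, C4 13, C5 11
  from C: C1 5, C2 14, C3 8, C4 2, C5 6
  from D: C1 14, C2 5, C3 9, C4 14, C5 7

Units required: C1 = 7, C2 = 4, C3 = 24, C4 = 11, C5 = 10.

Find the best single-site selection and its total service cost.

Choose A only; total service cost 306.

With exactly 1 open, each township uses its cheapest among the chosen.
{A}: C1→A 2·7=14, C2→A 12·4=48, C3→A 2·24=48, C4→A 6·11=66, C5→A 13·10=130. Service cost 306.
{C}: service cost 365
{B}: service cost 488
Among all 4 size-1 choices, {A} is lowest.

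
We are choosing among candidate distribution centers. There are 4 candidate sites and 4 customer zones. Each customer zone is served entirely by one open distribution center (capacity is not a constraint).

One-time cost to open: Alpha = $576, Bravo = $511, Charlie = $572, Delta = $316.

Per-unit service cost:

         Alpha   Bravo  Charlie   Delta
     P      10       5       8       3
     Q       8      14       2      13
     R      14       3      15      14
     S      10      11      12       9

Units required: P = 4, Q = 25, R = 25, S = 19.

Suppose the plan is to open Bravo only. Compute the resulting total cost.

Each customer zone is assigned to its cheapest site among the open ones.
{Bravo}: P→Bravo 5·4=20, Q→Bravo 14·25=350, R→Bravo 3·25=75, S→Bravo 11·19=209. Service 654; fixed 511; total 1165.

Total cost: 1165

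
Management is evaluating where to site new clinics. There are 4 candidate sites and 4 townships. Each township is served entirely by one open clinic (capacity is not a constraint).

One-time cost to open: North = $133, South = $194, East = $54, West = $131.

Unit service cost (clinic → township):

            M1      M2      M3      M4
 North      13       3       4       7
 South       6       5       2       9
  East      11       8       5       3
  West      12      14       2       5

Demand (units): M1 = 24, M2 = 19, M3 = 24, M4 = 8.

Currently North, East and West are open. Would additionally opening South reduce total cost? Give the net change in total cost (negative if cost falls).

No — net change +74 (cost rises by 74).

Current service cost with {North, East, West}: 393.
Adding South: each township re-picks its cheapest; new service cost 273, saving 120.
Extra fixed cost: 194. Net change = 194 − 120 = 74.
(Totals: 711 → 785.)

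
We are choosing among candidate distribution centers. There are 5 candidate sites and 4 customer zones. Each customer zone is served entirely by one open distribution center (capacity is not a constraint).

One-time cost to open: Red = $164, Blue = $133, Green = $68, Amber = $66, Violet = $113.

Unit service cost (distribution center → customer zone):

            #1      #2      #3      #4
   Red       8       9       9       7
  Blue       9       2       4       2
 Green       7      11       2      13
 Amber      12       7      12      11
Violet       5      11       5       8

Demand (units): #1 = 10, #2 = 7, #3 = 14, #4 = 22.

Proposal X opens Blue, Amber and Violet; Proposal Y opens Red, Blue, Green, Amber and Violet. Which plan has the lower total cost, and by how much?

Proposal X: {Blue, Amber, Violet}: #1→Violet 5·10=50, #2→Blue 2·7=14, #3→Blue 4·14=56, #4→Blue 2·22=44. Service 164; fixed 312; total 476.
Proposal Y: {Red, Blue, Green, Amber, Violet}: #1→Violet 5·10=50, #2→Blue 2·7=14, #3→Green 2·14=28, #4→Blue 2·22=44. Service 136; fixed 544; total 680.
Difference: |476 − 680| = 204.

Proposal X is cheaper by 204.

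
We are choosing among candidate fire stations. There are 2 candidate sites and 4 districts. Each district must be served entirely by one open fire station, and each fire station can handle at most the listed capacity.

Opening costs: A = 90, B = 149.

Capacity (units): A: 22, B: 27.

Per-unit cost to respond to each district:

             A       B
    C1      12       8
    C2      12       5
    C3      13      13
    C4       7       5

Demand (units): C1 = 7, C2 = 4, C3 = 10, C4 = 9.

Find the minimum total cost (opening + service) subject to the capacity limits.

Minimum total cost: 490

Open {A, B}: C1→B 8·7=56, C2→B 5·4=20, C3→A 13·10=130, C4→B 5·9=45.
Loads: A carries 10/22, B carries 20/27. Service 251; fixed 239; total 490.
Next best feasible plan costs 508.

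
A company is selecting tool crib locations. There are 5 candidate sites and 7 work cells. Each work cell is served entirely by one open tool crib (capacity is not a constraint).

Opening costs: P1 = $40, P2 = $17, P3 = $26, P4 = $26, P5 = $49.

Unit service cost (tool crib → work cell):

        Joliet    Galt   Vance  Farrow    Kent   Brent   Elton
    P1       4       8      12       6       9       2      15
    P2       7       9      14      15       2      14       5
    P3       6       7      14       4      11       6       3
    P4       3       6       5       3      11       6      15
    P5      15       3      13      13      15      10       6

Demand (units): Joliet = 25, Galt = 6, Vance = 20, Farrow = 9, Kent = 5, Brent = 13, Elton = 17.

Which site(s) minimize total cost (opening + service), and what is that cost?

Open P1, P2, P3 and P4; minimum total cost 434.

For any fixed open set, each work cell goes to its cheapest open site; total = fixed + service.
{P1, P2, P3, P4}: Joliet→P4 3·25=75, Galt→P4 6·6=36, Vance→P4 5·20=100, Farrow→P4 3·9=27, Kent→P2 2·5=10, Brent→P1 2·13=26, Elton→P3 3·17=51. Service 325; fixed 109; total 434.
{P1, P2, P4}: service 359 + fixed 83 = 442
{P2, P3, P4}: Joliet→P4 3·25=75, Galt→P4 6·6=36, Vance→P4 5·20=100, Farrow→P4 3·9=27, Kent→P2 2·5=10, Brent→P3 6·13=78, Elton→P3 3·17=51. Service 377; fixed 69; total 446.
{P1, P2, P3, P4, P5}: service 307 + fixed 158 = 465
No other subset beats 434.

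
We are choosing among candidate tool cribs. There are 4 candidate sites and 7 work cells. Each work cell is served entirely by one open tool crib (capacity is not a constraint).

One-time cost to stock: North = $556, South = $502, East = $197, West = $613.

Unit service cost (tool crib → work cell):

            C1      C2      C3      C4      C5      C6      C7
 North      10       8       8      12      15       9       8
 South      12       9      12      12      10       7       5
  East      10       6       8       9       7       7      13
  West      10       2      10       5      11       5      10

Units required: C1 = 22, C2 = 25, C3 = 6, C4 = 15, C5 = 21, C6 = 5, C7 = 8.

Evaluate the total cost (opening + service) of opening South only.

Each work cell is assigned to its cheapest site among the open ones.
{South}: C1→South 12·22=264, C2→South 9·25=225, C3→South 12·6=72, C4→South 12·15=180, C5→South 10·21=210, C6→South 7·5=35, C7→South 5·8=40. Service 1026; fixed 502; total 1528.

Total cost: 1528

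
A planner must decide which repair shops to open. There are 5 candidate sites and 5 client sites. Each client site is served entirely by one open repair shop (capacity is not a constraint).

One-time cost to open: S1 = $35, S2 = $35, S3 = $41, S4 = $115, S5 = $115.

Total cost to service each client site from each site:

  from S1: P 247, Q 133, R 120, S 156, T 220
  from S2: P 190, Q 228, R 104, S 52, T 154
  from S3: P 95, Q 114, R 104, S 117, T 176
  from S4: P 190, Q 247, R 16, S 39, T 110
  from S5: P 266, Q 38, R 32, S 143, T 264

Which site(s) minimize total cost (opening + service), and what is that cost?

For any fixed open set, each client site goes to its cheapest open site; total = fixed + service.
{S3, S4}: P→S3 95, Q→S3 114, R→S4 16, S→S4 39, T→S4 110. Service 374; fixed 156; total 530.
{S2, S3, S5}: service 371 + fixed 191 = 562
{S1, S3, S4}: P→S3 95, Q→S3 114, R→S4 16, S→S4 39, T→S4 110. Service 374; fixed 191; total 565.
{S1, S2, S3, S4, S5}: P→S3 95, Q→S5 38, R→S4 16, S→S4 39, T→S4 110. Service 298; fixed 341; total 639.
No other subset beats 530.

Open S3 and S4; minimum total cost 530.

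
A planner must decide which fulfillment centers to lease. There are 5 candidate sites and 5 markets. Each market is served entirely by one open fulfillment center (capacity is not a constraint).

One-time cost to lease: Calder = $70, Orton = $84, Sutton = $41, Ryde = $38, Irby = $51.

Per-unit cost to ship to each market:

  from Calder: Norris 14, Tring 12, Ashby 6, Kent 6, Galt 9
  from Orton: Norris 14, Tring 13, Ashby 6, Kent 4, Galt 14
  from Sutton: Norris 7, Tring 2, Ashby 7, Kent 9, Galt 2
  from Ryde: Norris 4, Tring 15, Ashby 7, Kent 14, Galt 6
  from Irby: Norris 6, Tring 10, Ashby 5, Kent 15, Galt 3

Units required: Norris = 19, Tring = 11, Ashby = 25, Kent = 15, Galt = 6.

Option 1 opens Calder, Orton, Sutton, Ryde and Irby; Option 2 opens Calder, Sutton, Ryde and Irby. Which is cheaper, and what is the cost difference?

Option 2 is cheaper by 54.

Option 1: {Calder, Orton, Sutton, Ryde, Irby}: Norris→Ryde 4·19=76, Tring→Sutton 2·11=22, Ashby→Irby 5·25=125, Kent→Orton 4·15=60, Galt→Sutton 2·6=12. Service 295; fixed 284; total 579.
Option 2: {Calder, Sutton, Ryde, Irby}: Norris→Ryde 4·19=76, Tring→Sutton 2·11=22, Ashby→Irby 5·25=125, Kent→Calder 6·15=90, Galt→Sutton 2·6=12. Service 325; fixed 200; total 525.
Difference: |579 − 525| = 54.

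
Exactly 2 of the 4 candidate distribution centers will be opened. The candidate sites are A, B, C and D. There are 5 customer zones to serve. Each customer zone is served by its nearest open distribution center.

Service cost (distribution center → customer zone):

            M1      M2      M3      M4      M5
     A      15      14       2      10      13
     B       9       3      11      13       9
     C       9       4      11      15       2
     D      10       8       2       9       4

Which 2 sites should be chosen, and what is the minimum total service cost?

Choose C and D; total service cost 26.

With exactly 2 open, each customer zone uses its cheapest among the chosen.
{C, D}: M1→C 9, M2→C 4, M3→D 2, M4→D 9, M5→C 2. Service cost 26.
{A, C}: service cost 27
{B, D}: service cost 27
Among all 6 size-2 choices, {C, D} is lowest.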